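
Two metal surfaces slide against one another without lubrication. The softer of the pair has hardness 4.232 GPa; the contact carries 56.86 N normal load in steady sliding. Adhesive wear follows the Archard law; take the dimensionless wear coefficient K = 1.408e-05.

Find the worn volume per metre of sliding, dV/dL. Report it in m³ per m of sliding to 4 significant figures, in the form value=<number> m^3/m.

value=1.892e-13 m^3/m

Displayed values are rounded, and all arithmetic holds exact precision, and one final rounding, at four significant digits.
Hardness H = 4.232 GPa = 4.232e+09 Pa.
Expressed in SI base units: W = 56.86 N, H = 4.232e+09 Pa, K = 1.408e-05.
The wear rate dV/dL = K·W/H (independent of L): 1.408e-05 · 56.86 / 4.232e+09 = 1.892e-13 m³/m.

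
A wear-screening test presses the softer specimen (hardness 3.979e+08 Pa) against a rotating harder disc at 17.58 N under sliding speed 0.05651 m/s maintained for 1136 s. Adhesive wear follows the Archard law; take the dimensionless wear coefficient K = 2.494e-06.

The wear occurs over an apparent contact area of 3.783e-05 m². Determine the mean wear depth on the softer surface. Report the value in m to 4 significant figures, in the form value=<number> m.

The computation maintains exact precision; intermediate values appear rounded; one last rounding, at 4 significant figures.
Convert: The distance L = v·t = 0.05651 m/s × 1136 s = 64.20 m.
Restated in SI base units: W = 17.58 N, H = 3.979e+08 Pa, K = 2.494e-06.
Archard volume V = K·W·L/H = 2.494e-06 · 17.58 · 64.20 / 3.979e+08 = 7.074e-12 m³.
Mean depth h = V/A = 7.074e-12 / 3.783e-05 = 1.870e-07 m.

value=1.870e-07 m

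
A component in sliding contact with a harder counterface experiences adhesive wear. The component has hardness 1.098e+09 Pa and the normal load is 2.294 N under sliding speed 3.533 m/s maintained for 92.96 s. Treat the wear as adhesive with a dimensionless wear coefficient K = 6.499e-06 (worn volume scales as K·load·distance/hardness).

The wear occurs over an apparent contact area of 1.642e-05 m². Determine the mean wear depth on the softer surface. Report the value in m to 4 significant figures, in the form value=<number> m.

value=2.716e-07 m

Every step runs at full float precision; intermediate values are printed rounded — rounded once at the end: four significant digits.
Convert: Distance L = v·t = 3.533 m/s × 92.96 s = 328.4 m.
SI base units throughout: W = 2.294 N, H = 1.098e+09 Pa, K = 6.499e-06.
Wear volume V = K·W·L/H = 6.499e-06 · 2.294 · 328.4 / 1.098e+09 = 4.459e-12 m³.
Mean wear depth h = V/A = 4.459e-12 / 1.642e-05 = 2.716e-07 m.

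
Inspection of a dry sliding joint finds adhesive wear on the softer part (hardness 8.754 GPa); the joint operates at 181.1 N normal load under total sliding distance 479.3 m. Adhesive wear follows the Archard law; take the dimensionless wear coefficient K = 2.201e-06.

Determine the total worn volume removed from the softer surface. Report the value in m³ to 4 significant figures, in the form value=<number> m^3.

value=2.182e-11 m^3

Each operation holds exact precision — quoted intermediates are rounded; a lone final rounding: four significant figures.
Hardness H = 8.754 GPa = 8.754e+09 Pa.
In SI base units: W = 181.1 N, H = 8.754e+09 Pa, K = 2.201e-06.
Archard volume V = K·W·L/H = 2.201e-06 · 181.1 · 479.3 / 8.754e+09 = 2.182e-11 m³.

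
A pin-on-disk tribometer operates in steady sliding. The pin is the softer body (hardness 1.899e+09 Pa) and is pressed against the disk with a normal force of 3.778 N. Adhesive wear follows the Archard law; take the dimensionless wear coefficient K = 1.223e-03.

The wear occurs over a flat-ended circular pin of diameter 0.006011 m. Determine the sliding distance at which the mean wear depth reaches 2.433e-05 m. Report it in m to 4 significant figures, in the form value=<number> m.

value=283.8 m

Intermediates are printed rounded — each operation keeps exact precision, and a single final rounding, at four significant digits.
Contact area A = π·d²/4 = π·(0.006011 m)²/4 = 2.838e-05 m².
Collected in SI base units: W = 3.778 N, H = 1.899e+09 Pa, K = 1.223e-03.
Wearable volume V_lim = h_lim·A = 2.433e-05 · 2.838e-05 = 6.904e-10 m³.
Inverting, life L = V_lim·H/(K·W) = 6.904e-10 · 1.899e+09 / (1.223e-03 · 3.778) = 283.8 m.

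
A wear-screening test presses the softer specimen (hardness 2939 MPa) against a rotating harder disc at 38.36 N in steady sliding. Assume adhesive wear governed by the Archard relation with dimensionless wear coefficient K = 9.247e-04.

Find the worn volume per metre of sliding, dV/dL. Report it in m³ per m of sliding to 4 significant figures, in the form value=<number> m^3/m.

The intermediates are shown rounded — all working math runs at full precision. Rounded once at the end: four significant digits.
Convert: Hardness H = 2939 MPa = 2.939e+09 Pa.
As SI base values: W = 38.36 N, H = 2.939e+09 Pa, K = 9.247e-04.
Volumetric rate dV/dL = K·W/H (no L dependence): 9.247e-04 · 38.36 / 2.939e+09 = 1.207e-11 m³/m.

value=1.207e-11 m^3/m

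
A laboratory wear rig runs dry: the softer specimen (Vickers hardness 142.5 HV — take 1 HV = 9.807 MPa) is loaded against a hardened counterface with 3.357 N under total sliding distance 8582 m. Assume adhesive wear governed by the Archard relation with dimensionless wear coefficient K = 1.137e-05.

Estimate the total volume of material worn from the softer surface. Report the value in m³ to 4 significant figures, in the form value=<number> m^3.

Intermediates are displayed rounded — the computation maintains full precision. Rounded once at the end to four significant figures.
Convert: Hardness H = 142.5 HV × 9.807 MPa/HV = 1397 MPa = 1.397e+09 Pa.
As SI base values: W = 3.357 N, H = 1.397e+09 Pa, K = 1.137e-05.
Apply Archard: V = K·W·L/H = 1.137e-05 · 3.357 · 8582 / 1.397e+09 = 2.344e-10 m³.

value=2.344e-10 m^3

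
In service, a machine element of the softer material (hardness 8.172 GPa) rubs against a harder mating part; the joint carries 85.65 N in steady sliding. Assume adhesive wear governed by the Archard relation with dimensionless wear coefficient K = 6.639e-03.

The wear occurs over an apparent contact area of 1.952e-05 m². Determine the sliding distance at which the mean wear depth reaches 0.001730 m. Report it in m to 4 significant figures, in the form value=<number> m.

All working math maintains exact precision — shown intermediates are rounded, and rounded once at the end to 4 significant figures.
Hardness H = 8.172 GPa = 8.172e+09 Pa.
SI base units throughout: W = 85.65 N, H = 8.172e+09 Pa, K = 6.639e-03.
At the depth limit, V_lim = h_lim·A = 0.001730 · 1.952e-05 = 3.377e-08 m³.
So the life L = V_lim·H/(K·W) = 3.377e-08 · 8.172e+09 / (6.639e-03 · 85.65) = 485.3 m.

value=485.3 m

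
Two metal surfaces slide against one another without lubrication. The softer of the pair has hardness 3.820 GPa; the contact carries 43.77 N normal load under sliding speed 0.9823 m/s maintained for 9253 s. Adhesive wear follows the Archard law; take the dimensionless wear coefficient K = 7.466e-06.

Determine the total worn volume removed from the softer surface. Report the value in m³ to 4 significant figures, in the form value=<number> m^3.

value=7.775e-10 m^3

The intermediates are displayed rounded — each operation keeps full float precision, and rounded just once: 4 significant figures.
Sliding distance L = v·t = 0.9823 m/s × 9253 s = 9089 m.
Hardness H = 3.820 GPa = 3.820e+09 Pa.
In SI base units: W = 43.77 N, H = 3.820e+09 Pa, K = 7.466e-06.
By Archard's law, V = K·W·L/H = 7.466e-06 · 43.77 · 9089 / 3.820e+09 = 7.775e-10 m³.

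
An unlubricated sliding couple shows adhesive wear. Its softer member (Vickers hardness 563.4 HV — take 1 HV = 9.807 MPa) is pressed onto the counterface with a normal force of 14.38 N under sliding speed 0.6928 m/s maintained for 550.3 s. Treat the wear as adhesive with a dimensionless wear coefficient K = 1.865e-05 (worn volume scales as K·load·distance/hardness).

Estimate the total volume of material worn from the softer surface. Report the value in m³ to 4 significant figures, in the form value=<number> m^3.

Each operation carries full float precision; the intermediates are displayed rounded. Rounded once at the end, at 4 significant figures.
Convert: Distance covered L = v·t = 0.6928 m/s × 550.3 s = 381.2 m.
Convert: Hardness H = 563.4 HV × 9.807 MPa/HV = 5525 MPa = 5.525e+09 Pa.
Collected in SI base units: W = 14.38 N, H = 5.525e+09 Pa, K = 1.865e-05.
The Archard volume V = K·W·L/H = 1.865e-05 · 14.38 · 381.2 / 5.525e+09 = 1.851e-11 m³.

value=1.851e-11 m^3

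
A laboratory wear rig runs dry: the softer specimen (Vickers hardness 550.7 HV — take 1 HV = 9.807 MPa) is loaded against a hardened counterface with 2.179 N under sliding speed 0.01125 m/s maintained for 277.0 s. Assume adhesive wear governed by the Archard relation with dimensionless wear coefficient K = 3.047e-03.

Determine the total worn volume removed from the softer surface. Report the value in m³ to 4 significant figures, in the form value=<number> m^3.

value=3.831e-12 m^3

The intermediates appear rounded — the algebra maintains exact precision; a lone final rounding, at four significant digits.
Convert: Sliding distance L = v·t = 0.01125 m/s × 277.0 s = 3.116 m.
Convert: Hardness H = 550.7 HV × 9.807 MPa/HV = 5401 MPa = 5.401e+09 Pa.
SI base units throughout: W = 2.179 N, H = 5.401e+09 Pa, K = 3.047e-03.
Archard relation: V = K·W·L/H = 3.047e-03 · 2.179 · 3.116 / 5.401e+09 = 3.831e-12 m³.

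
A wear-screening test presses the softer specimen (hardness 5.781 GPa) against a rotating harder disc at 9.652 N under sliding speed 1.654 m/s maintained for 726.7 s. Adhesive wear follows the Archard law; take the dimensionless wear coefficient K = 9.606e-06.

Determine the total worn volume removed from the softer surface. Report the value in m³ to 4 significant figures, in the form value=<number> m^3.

value=1.928e-11 m^3

All arithmetic maintains full precision, and intermediate values appear rounded, and a single final rounding to four significant figures.
The distance L = v·t = 1.654 m/s × 726.7 s = 1202 m.
Hardness H = 5.781 GPa = 5.781e+09 Pa.
As SI base values: W = 9.652 N, H = 5.781e+09 Pa, K = 9.606e-06.
By Archard's law, V = K·W·L/H = 9.606e-06 · 9.652 · 1202 / 5.781e+09 = 1.928e-11 m³.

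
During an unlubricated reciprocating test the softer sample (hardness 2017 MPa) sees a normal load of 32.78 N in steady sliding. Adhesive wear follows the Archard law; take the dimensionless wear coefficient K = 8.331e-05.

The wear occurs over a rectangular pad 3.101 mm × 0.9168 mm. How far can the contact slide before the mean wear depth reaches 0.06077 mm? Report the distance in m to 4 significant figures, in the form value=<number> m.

Every step holds full precision. Intermediates are printed rounded — rounded just once, at four significant figures.
Hardness H = 2017 MPa = 2.017e+09 Pa.
Pad sides 3.101 mm × 0.9168 mm = 3.101e-03 m × 9.168e-04 m. Contact area A = 3.101e-03 m × 9.168e-04 m = 2.843e-06 m².
Depth limit h_lim = 0.06077 mm = 6.077e-05 m.
In SI base units: W = 32.78 N, H = 2.017e+09 Pa, K = 8.331e-05.
Wearable volume V_lim = h_lim·A = 6.077e-05 · 2.843e-06 = 1.728e-10 m³.
So the life L = V_lim·H/(K·W) = 1.728e-10 · 2.017e+09 / (8.331e-05 · 32.78) = 127.6 m.

value=127.6 m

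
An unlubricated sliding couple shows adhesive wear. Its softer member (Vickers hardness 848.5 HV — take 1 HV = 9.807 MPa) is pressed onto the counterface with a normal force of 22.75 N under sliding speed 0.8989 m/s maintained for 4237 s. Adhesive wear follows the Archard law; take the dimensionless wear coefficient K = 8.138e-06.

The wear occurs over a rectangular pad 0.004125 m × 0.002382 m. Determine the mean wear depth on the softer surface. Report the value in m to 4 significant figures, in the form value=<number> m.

value=8.624e-06 m

All arithmetic keeps exact precision; the intermediates are shown rounded; one final rounding to four significant figures.
Convert: Distance covered L = v·t = 0.8989 m/s × 4237 s = 3809 m.
Convert: Hardness H = 848.5 HV × 9.807 MPa/HV = 8321 MPa = 8.321e+09 Pa.
Convert: Contact area A = 0.004125 m × 0.002382 m = 9.826e-06 m².
Collected in SI base units: W = 22.75 N, H = 8.321e+09 Pa, K = 8.138e-06.
Wear volume V = K·W·L/H = 8.138e-06 · 22.75 · 3809 / 8.321e+09 = 8.474e-11 m³.
Depth h = V/A = 8.474e-11 / 9.826e-06 = 8.624e-06 m.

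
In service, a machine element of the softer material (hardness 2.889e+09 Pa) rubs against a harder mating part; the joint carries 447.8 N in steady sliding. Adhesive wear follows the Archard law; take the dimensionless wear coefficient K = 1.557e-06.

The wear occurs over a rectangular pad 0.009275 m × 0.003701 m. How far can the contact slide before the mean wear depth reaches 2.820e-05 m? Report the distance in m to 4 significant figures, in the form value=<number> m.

value=4011 m

The algebra maintains full precision, and intermediates are displayed rounded — one final rounding to 4 significant digits.
Contact area A = 0.009275 m × 0.003701 m = 3.433e-05 m².
In SI base units, W = 447.8 N, H = 2.889e+09 Pa, K = 1.557e-06.
Wearable volume V_lim = h_lim·A = 2.820e-05 · 3.433e-05 = 9.680e-10 m³.
So the life L = V_lim·H/(K·W) = 9.680e-10 · 2.889e+09 / (1.557e-06 · 447.8) = 4011 m.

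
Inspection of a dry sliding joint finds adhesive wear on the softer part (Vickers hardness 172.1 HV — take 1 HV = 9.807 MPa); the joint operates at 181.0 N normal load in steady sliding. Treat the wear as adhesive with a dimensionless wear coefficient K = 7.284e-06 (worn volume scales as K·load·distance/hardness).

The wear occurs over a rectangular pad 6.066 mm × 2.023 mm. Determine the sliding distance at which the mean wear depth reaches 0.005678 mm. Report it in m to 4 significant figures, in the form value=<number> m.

Intermediate values are shown rounded. All arithmetic carries exact precision. Rounded just once to four significant figures.
Hardness H = 172.1 HV × 9.807 MPa/HV = 1688 MPa = 1.688e+09 Pa.
Pad sides 6.066 mm × 2.023 mm = 0.006066 m × 0.002023 m. Contact area A = 0.006066 m × 0.002023 m = 1.227e-05 m².
Depth limit h_lim = 0.005678 mm = 5.678e-06 m.
In SI base units: W = 181.0 N, H = 1.688e+09 Pa, K = 7.284e-06.
Permissible volume V_lim = h_lim·A = 5.678e-06 · 1.227e-05 = 6.968e-11 m³.
Sliding life L = V_lim·H/(K·W) = 6.968e-11 · 1.688e+09 / (7.284e-06 · 181.0) = 89.20 m.

value=89.20 m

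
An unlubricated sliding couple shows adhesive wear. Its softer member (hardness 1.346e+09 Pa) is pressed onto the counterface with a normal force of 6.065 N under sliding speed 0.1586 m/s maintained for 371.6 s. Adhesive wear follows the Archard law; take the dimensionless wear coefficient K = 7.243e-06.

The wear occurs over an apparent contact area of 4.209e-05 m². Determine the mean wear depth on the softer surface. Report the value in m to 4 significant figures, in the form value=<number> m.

value=4.570e-08 m

Intermediate values are printed rounded, and all working math holds full float precision — a single final rounding to 4 significant digits.
Convert: Path length L = v·t = 0.1586 m/s × 371.6 s = 58.94 m.
SI base units throughout: W = 6.065 N, H = 1.346e+09 Pa, K = 7.243e-06.
By Archard's law, V = K·W·L/H = 7.243e-06 · 6.065 · 58.94 / 1.346e+09 = 1.923e-12 m³.
Depth h = V/A = 1.923e-12 / 4.209e-05 = 4.570e-08 m.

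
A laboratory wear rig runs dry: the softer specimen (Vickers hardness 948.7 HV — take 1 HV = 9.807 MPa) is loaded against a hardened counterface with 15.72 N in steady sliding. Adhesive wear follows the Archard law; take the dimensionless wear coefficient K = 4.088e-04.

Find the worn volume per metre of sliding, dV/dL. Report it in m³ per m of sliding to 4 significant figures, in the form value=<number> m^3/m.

The computation runs at exact precision, and printed values are rounded, and one last rounding, at four significant figures.
Convert: Hardness H = 948.7 HV × 9.807 MPa/HV = 9304 MPa = 9.304e+09 Pa.
Expressed in SI base units: W = 15.72 N, H = 9.304e+09 Pa, K = 4.088e-04.
Wear rate dV/dL = K·W/H (independent of L): 4.088e-04 · 15.72 / 9.304e+09 = 6.907e-13 m³/m.

value=6.907e-13 m^3/m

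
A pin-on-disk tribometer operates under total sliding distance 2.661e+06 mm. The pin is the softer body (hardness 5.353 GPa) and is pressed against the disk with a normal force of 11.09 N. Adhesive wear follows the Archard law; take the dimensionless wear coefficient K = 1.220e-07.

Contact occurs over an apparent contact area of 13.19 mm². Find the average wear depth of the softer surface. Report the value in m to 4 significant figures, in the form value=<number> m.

value=5.099e-08 m

Intermediates are printed rounded; the algebra runs at full precision — a lone final rounding: 4 significant figures.
Convert: Total distance L = 2.661e+06 mm = 2661 m.
Convert: Hardness H = 5.353 GPa = 5.353e+09 Pa.
Convert: Contact area A = 13.19 mm² = 1.319e-05 m².
Restated in SI base units: W = 11.09 N, H = 5.353e+09 Pa, K = 1.220e-07.
The Archard volume V = K·W·L/H = 1.220e-07 · 11.09 · 2661 / 5.353e+09 = 6.726e-13 m³.
Depth h = V/A = 6.726e-13 / 1.319e-05 = 5.099e-08 m.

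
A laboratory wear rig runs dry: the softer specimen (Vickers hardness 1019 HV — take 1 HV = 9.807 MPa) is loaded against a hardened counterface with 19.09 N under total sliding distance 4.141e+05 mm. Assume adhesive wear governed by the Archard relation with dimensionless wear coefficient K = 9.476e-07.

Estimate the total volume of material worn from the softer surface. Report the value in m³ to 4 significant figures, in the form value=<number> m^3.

The algebra carries exact precision — intermediates are shown rounded. Rounded just once: 4 significant digits.
Convert: Distance covered L = 4.141e+05 mm = 414.1 m.
Convert: Hardness H = 1019 HV × 9.807 MPa/HV = 9993 MPa = 9.993e+09 Pa.
Working in SI base units: W = 19.09 N, H = 9.993e+09 Pa, K = 9.476e-07.
Worn volume V = K·W·L/H = 9.476e-07 · 19.09 · 414.1 / 9.993e+09 = 7.496e-13 m³.

value=7.496e-13 m^3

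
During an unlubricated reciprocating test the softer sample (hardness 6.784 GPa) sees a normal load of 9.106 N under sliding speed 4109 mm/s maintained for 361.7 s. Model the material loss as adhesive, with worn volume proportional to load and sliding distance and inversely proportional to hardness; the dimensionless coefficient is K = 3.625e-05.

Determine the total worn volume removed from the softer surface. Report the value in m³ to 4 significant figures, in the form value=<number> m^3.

value=7.232e-11 m^3

All working math keeps full precision. Displayed values are rounded; rounded just once to 4 significant digits.
Convert: Sliding speed v = 4109 mm/s = 4.109 m/s. Distance L = v·t = 4.109 m/s × 361.7 s = 1486 m.
Convert: Hardness H = 6.784 GPa = 6.784e+09 Pa.
SI base units throughout: W = 9.106 N, H = 6.784e+09 Pa, K = 3.625e-05.
Worn volume V = K·W·L/H = 3.625e-05 · 9.106 · 1486 / 6.784e+09 = 7.232e-11 m³.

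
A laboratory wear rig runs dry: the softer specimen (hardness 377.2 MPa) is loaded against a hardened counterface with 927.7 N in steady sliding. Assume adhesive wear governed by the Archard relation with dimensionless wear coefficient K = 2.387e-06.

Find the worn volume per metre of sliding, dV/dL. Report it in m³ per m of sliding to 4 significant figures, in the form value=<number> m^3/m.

All working math carries exact precision. Intermediates are shown rounded. Rounded once at the end to 4 significant figures.
Convert: Hardness H = 377.2 MPa = 3.772e+08 Pa.
Restated in SI base units: W = 927.7 N, H = 3.772e+08 Pa, K = 2.387e-06.
Volumetric rate dV/dL = K·W/H — distance-free: 2.387e-06 · 927.7 / 3.772e+08 = 5.871e-12 m³/m.

value=5.871e-12 m^3/m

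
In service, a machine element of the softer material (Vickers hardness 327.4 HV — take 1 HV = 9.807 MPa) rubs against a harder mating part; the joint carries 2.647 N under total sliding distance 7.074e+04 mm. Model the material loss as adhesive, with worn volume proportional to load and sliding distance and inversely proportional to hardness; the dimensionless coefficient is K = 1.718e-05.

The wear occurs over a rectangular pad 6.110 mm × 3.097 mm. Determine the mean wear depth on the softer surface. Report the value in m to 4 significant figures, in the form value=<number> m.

value=5.295e-08 m

Intermediate values are shown rounded, and every step runs at full precision. Rounded once at the end, at 4 significant figures.
Total distance L = 7.074e+04 mm = 70.74 m.
Hardness H = 327.4 HV × 9.807 MPa/HV = 3211 MPa = 3.211e+09 Pa.
Pad sides 6.110 mm × 3.097 mm = 0.006110 m × 0.003097 m. Contact area A = 0.006110 m × 0.003097 m = 1.892e-05 m².
Expressed in SI base units: W = 2.647 N, H = 3.211e+09 Pa, K = 1.718e-05.
Archard volume V = K·W·L/H = 1.718e-05 · 2.647 · 70.74 / 3.211e+09 = 1.002e-12 m³.
Average depth h = V/A = 1.002e-12 / 1.892e-05 = 5.295e-08 m.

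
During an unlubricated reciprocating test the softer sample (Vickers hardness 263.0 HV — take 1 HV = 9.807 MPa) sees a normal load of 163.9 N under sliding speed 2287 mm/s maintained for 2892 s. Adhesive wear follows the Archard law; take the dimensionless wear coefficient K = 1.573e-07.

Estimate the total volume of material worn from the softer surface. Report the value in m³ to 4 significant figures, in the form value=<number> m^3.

Displayed values are rounded. Every step maintains full precision, and rounded once at the end: four significant digits.
Sliding speed v = 2287 mm/s = 2.287 m/s. Distance L = v·t = 2.287 m/s × 2892 s = 6614 m.
Hardness H = 263.0 HV × 9.807 MPa/HV = 2579 MPa = 2.579e+09 Pa.
Expressed in SI base units: W = 163.9 N, H = 2.579e+09 Pa, K = 1.573e-07.
Apply Archard: V = K·W·L/H = 1.573e-07 · 163.9 · 6614 / 2.579e+09 = 6.611e-11 m³.

value=6.611e-11 m^3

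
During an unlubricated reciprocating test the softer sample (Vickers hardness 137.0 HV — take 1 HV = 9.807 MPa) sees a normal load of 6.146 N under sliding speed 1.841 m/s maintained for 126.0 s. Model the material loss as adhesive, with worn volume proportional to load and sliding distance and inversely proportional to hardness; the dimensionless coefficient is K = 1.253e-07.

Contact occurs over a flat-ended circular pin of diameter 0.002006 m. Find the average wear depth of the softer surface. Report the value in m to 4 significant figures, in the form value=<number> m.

Intermediates appear rounded. The algebra runs at full float precision. Rounded once at the end: 4 significant digits.
Convert: Total distance L = v·t = 1.841 m/s × 126.0 s = 232.0 m.
Convert: Hardness H = 137.0 HV × 9.807 MPa/HV = 1344 MPa = 1.344e+09 Pa.
Convert: Contact area A = π·d²/4 = π·(0.002006 m)²/4 = 3.160e-06 m².
In SI base units, W = 6.146 N, H = 1.344e+09 Pa, K = 1.253e-07.
Wear volume V = K·W·L/H = 1.253e-07 · 6.146 · 232.0 / 1.344e+09 = 1.330e-13 m³.
Depth of wear h = V/A = 1.330e-13 / 3.160e-06 = 4.207e-08 m.

value=4.207e-08 m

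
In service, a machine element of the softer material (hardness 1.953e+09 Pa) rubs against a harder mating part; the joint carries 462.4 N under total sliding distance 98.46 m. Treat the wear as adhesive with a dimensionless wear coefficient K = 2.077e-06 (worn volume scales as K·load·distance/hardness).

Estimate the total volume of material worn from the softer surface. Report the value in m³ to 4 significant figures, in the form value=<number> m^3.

Intermediates are displayed rounded — the computation carries full float precision — a single final rounding, at four significant digits.
Collected in SI base units: W = 462.4 N, H = 1.953e+09 Pa, K = 2.077e-06.
By Archard's law, V = K·W·L/H = 2.077e-06 · 462.4 · 98.46 / 1.953e+09 = 4.842e-11 m³.

value=4.842e-11 m^3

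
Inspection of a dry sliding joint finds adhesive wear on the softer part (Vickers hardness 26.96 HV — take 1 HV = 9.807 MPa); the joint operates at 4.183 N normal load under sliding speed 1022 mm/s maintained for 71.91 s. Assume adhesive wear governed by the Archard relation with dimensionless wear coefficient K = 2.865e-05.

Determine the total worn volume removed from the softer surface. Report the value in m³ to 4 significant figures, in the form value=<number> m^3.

Every step holds exact precision, and shown intermediates are rounded. Rounded just once: 4 significant figures.
Sliding speed v = 1022 mm/s = 1.022 m/s. Sliding distance L = v·t = 1.022 m/s × 71.91 s = 73.49 m.
Hardness H = 26.96 HV × 9.807 MPa/HV = 264.4 MPa = 2.644e+08 Pa.
Expressed in SI base units: W = 4.183 N, H = 2.644e+08 Pa, K = 2.865e-05.
Volume removed: V = K·W·L/H = 2.865e-05 · 4.183 · 73.49 / 2.644e+08 = 3.331e-11 m³.

value=3.331e-11 m^3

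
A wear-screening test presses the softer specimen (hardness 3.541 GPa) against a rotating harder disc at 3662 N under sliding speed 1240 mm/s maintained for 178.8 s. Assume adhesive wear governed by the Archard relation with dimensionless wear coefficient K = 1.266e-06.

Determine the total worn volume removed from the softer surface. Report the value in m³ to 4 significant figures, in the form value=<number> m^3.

The intermediates are printed rounded. The computation holds full float precision. Rounded once at the end: 4 significant digits.
Convert: Sliding speed v = 1240 mm/s = 1.240 m/s. Distance covered L = v·t = 1.240 m/s × 178.8 s = 221.7 m.
Convert: Hardness H = 3.541 GPa = 3.541e+09 Pa.
Restated in SI base units: W = 3662 N, H = 3.541e+09 Pa, K = 1.266e-06.
Wear volume V = K·W·L/H = 1.266e-06 · 3662 · 221.7 / 3.541e+09 = 2.903e-10 m³.

value=2.903e-10 m^3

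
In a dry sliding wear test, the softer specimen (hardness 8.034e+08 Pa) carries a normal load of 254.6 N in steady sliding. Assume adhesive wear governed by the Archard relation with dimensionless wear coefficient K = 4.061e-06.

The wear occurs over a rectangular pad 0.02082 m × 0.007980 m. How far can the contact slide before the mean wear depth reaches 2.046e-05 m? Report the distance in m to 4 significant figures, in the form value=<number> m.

Intermediate values are shown rounded — all arithmetic runs at full precision. Rounded once at the end to 4 significant figures.
Contact area A = 0.02082 m × 0.007980 m = 1.661e-04 m².
In SI base units: W = 254.6 N, H = 8.034e+08 Pa, K = 4.061e-06.
Permissible volume V_lim = h_lim·A = 2.046e-05 · 1.661e-04 = 3.399e-09 m³.
Life L = V_lim·H/(K·W) = 3.399e-09 · 8.034e+08 / (4.061e-06 · 254.6) = 2641 m.

value=2641 m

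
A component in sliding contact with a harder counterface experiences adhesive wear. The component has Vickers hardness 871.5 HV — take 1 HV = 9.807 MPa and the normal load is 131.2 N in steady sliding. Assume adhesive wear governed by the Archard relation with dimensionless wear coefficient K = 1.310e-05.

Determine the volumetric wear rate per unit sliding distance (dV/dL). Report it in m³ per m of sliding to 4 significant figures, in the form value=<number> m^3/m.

Shown intermediates are rounded, and all arithmetic carries full float precision, and rounded just once to 4 significant figures.
Convert: Hardness H = 871.5 HV × 9.807 MPa/HV = 8547 MPa = 8.547e+09 Pa.
Collected in SI base units: W = 131.2 N, H = 8.547e+09 Pa, K = 1.310e-05.
The wear rate dV/dL = K·W/H (no L dependence): 1.310e-05 · 131.2 / 8.547e+09 = 2.011e-13 m³/m.

value=2.011e-13 m^3/m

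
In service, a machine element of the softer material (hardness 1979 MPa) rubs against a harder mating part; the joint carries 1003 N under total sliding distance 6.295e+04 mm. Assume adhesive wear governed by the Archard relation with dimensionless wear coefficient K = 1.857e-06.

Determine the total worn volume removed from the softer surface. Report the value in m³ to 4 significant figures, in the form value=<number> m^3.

value=5.925e-11 m^3

The intermediates appear rounded; all arithmetic maintains exact precision, and rounded just once, at four significant digits.
Distance L = 6.295e+04 mm = 62.95 m.
Hardness H = 1979 MPa = 1.979e+09 Pa.
Restated in SI base units: W = 1003 N, H = 1.979e+09 Pa, K = 1.857e-06.
Archard relation: V = K·W·L/H = 1.857e-06 · 1003 · 62.95 / 1.979e+09 = 5.925e-11 m³.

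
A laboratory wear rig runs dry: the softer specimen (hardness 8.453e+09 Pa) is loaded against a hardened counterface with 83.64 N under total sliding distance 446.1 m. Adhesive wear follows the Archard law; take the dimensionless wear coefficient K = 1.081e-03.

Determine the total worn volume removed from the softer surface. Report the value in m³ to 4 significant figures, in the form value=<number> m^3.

value=4.772e-09 m^3

All arithmetic carries full float precision; intermediates are displayed rounded; a single final rounding, at four significant figures.
In SI base units, W = 83.64 N, H = 8.453e+09 Pa, K = 1.081e-03.
Volume removed: V = K·W·L/H = 1.081e-03 · 83.64 · 446.1 / 8.453e+09 = 4.772e-09 m³.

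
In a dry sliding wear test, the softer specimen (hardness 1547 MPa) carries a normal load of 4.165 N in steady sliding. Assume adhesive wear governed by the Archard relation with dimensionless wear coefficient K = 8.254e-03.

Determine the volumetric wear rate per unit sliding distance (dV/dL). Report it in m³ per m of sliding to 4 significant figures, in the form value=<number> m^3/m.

Intermediate values are shown rounded, and all arithmetic maintains full float precision; rounded once at the end: 4 significant digits.
Hardness H = 1547 MPa = 1.547e+09 Pa.
Restated in SI base units: W = 4.165 N, H = 1.547e+09 Pa, K = 8.254e-03.
Wear rate dV/dL = K·W/H, so: 8.254e-03 · 4.165 / 1.547e+09 = 2.222e-11 m³/m.

value=2.222e-11 m^3/m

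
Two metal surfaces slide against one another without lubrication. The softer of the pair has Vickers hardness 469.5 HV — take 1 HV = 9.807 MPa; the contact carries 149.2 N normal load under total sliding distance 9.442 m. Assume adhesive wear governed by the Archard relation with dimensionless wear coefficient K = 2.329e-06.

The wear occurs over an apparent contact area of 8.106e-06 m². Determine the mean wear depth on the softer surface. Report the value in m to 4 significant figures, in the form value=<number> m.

Intermediates are shown rounded; each operation carries full precision. Rounded once at the end, at 4 significant digits.
Hardness H = 469.5 HV × 9.807 MPa/HV = 4604 MPa = 4.604e+09 Pa.
In SI base units: W = 149.2 N, H = 4.604e+09 Pa, K = 2.329e-06.
By Archard's law, V = K·W·L/H = 2.329e-06 · 149.2 · 9.442 / 4.604e+09 = 7.126e-13 m³.
Mean depth h = V/A = 7.126e-13 / 8.106e-06 = 8.791e-08 m.

value=8.791e-08 m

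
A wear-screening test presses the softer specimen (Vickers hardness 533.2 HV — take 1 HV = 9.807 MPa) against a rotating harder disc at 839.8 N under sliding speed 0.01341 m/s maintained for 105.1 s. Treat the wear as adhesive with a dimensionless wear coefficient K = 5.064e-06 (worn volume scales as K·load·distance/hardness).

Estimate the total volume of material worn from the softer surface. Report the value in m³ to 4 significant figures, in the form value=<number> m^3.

value=1.146e-12 m^3

All arithmetic runs at full float precision. Intermediate values are printed rounded. Rounded once at the end to 4 significant figures.
Path length L = v·t = 0.01341 m/s × 105.1 s = 1.409 m.
Hardness H = 533.2 HV × 9.807 MPa/HV = 5229 MPa = 5.229e+09 Pa.
Working in SI base units: W = 839.8 N, H = 5.229e+09 Pa, K = 5.064e-06.
Volume removed: V = K·W·L/H = 5.064e-06 · 839.8 · 1.409 / 5.229e+09 = 1.146e-12 m³.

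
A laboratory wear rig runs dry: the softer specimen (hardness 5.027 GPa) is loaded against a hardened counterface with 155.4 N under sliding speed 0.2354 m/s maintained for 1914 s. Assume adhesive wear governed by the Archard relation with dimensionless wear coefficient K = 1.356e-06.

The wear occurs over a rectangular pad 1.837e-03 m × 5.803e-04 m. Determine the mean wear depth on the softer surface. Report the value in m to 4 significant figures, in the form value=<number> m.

value=1.772e-05 m

The algebra carries full precision; intermediate values are printed rounded — a single final rounding, at 4 significant figures.
Path length L = v·t = 0.2354 m/s × 1914 s = 450.6 m.
Hardness H = 5.027 GPa = 5.027e+09 Pa.
Contact area A = 1.837e-03 m × 5.803e-04 m = 1.066e-06 m².
Collected in SI base units: W = 155.4 N, H = 5.027e+09 Pa, K = 1.356e-06.
Archard relation: V = K·W·L/H = 1.356e-06 · 155.4 · 450.6 / 5.027e+09 = 1.889e-11 m³.
Average depth h = V/A = 1.889e-11 / 1.066e-06 = 1.772e-05 m.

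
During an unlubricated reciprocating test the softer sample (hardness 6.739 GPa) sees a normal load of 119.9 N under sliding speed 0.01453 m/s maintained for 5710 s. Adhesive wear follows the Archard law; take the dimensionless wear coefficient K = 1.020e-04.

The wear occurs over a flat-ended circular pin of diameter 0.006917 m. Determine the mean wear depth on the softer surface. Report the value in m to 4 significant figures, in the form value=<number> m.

The intermediates are shown rounded, and each operation holds full float precision, and rounded just once to 4 significant figures.
Distance L = v·t = 0.01453 m/s × 5710 s = 82.97 m.
Hardness H = 6.739 GPa = 6.739e+09 Pa.
Contact area A = π·d²/4 = π·(0.006917 m)²/4 = 3.758e-05 m².
As SI base values: W = 119.9 N, H = 6.739e+09 Pa, K = 1.020e-04.
Wear volume V = K·W·L/H = 1.020e-04 · 119.9 · 82.97 / 6.739e+09 = 1.506e-10 m³.
Average depth h = V/A = 1.506e-10 / 3.758e-05 = 4.007e-06 m.

value=4.007e-06 m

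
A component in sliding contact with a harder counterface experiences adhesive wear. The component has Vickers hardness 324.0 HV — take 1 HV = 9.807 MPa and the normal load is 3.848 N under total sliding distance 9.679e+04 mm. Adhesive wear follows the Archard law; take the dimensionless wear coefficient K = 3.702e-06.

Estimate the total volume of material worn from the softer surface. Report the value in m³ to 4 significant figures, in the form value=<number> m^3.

Quoted intermediates are rounded; each operation holds full float precision. Rounded just once, at four significant figures.
Distance covered L = 9.679e+04 mm = 96.79 m.
Hardness H = 324.0 HV × 9.807 MPa/HV = 3177 MPa = 3.177e+09 Pa.
Working in SI base units: W = 3.848 N, H = 3.177e+09 Pa, K = 3.702e-06.
Volume removed: V = K·W·L/H = 3.702e-06 · 3.848 · 96.79 / 3.177e+09 = 4.339e-13 m³.

value=4.339e-13 m^3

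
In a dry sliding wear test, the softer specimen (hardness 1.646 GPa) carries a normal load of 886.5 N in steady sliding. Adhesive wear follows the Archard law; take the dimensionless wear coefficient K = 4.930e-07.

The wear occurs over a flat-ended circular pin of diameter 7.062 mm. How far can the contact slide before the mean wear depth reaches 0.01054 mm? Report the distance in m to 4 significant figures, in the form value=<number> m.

value=1555 m

The computation runs at full precision — intermediates are printed rounded, and one last rounding: 4 significant digits.
Convert: Hardness H = 1.646 GPa = 1.646e+09 Pa.
Convert: Pin diameter d = 7.062 mm = 0.007062 m. Contact area A = π·d²/4 = π·(0.007062 m)²/4 = 3.917e-05 m².
Convert: Depth limit h_lim = 0.01054 mm = 1.054e-05 m.
Expressed in SI base units: W = 886.5 N, H = 1.646e+09 Pa, K = 4.930e-07.
Wearable volume V_lim = h_lim·A = 1.054e-05 · 3.917e-05 = 4.128e-10 m³.
Sliding life L = V_lim·H/(K·W) = 4.128e-10 · 1.646e+09 / (4.930e-07 · 886.5) = 1555 m.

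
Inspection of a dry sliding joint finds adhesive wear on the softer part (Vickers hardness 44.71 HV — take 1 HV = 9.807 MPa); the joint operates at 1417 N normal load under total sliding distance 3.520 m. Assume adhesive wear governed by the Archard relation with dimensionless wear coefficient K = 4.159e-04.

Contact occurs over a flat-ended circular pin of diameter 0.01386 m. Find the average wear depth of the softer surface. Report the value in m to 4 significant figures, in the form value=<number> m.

Intermediates are shown rounded. The computation runs at full precision — a lone final rounding to four significant digits.
Convert: Hardness H = 44.71 HV × 9.807 MPa/HV = 438.5 MPa = 4.385e+08 Pa.
Convert: Contact area A = π·d²/4 = π·(0.01386 m)²/4 = 1.509e-04 m².
As SI base values: W = 1417 N, H = 4.385e+08 Pa, K = 4.159e-04.
Archard relation: V = K·W·L/H = 4.159e-04 · 1417 · 3.520 / 4.385e+08 = 4.731e-09 m³.
Mean depth h = V/A = 4.731e-09 / 1.509e-04 = 3.136e-05 m.

value=3.136e-05 m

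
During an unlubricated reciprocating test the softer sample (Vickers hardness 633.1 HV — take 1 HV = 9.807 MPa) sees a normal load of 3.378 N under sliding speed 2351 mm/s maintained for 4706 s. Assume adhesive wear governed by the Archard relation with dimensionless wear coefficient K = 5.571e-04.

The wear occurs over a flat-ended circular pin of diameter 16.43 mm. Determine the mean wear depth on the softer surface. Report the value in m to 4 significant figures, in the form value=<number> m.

value=1.582e-05 m

The computation maintains full precision; intermediates are printed rounded; one last rounding: 4 significant figures.
Convert: Sliding speed v = 2351 mm/s = 2.351 m/s. Path length L = v·t = 2.351 m/s × 4706 s = 1.106e+04 m.
Convert: Hardness H = 633.1 HV × 9.807 MPa/HV = 6209 MPa = 6.209e+09 Pa.
Convert: Pin diameter d = 16.43 mm = 0.01643 m. Contact area A = π·d²/4 = π·(0.01643 m)²/4 = 2.120e-04 m².
Expressed in SI base units: W = 3.378 N, H = 6.209e+09 Pa, K = 5.571e-04.
Archard volume V = K·W·L/H = 5.571e-04 · 3.378 · 1.106e+04 / 6.209e+09 = 3.353e-09 m³.
Depth h = V/A = 3.353e-09 / 2.120e-04 = 1.582e-05 m.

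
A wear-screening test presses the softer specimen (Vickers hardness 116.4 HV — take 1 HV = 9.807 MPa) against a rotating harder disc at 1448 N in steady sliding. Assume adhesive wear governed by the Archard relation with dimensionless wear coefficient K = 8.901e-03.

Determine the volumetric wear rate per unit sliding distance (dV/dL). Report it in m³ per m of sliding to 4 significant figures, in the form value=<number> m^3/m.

Each operation holds exact precision — intermediates are shown rounded, and a lone final rounding: 4 significant digits.
Hardness H = 116.4 HV × 9.807 MPa/HV = 1142 MPa = 1.142e+09 Pa.
Collected in SI base units: W = 1448 N, H = 1.142e+09 Pa, K = 8.901e-03.
Volumetric rate dV/dL = K·W/H — distance-free: 8.901e-03 · 1448 / 1.142e+09 = 1.129e-08 m³/m.

value=1.129e-08 m^3/m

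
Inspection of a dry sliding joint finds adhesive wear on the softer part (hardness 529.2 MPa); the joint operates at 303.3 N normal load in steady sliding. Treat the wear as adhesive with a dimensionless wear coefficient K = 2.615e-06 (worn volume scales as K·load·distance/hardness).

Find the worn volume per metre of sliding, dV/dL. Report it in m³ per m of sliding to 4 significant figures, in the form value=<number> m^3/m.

Intermediates are printed rounded, and all arithmetic runs at exact precision — a single final rounding, at 4 significant digits.
Hardness H = 529.2 MPa = 5.292e+08 Pa.
SI base units throughout: W = 303.3 N, H = 5.292e+08 Pa, K = 2.615e-06.
Rate of wear dV/dL = K·W/H — distance-free: 2.615e-06 · 303.3 / 5.292e+08 = 1.499e-12 m³/m.

value=1.499e-12 m^3/m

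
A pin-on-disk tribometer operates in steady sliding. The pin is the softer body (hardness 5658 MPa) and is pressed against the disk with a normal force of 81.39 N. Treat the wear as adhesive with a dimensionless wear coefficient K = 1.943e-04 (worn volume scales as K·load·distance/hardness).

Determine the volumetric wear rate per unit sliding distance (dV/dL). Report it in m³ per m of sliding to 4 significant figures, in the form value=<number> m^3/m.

value=2.795e-12 m^3/m

The intermediates are shown rounded — the algebra carries exact precision; a lone final rounding, at 4 significant figures.
Hardness H = 5658 MPa = 5.658e+09 Pa.
Working in SI base units: W = 81.39 N, H = 5.658e+09 Pa, K = 1.943e-04.
Wear rate dV/dL = K·W/H, so: 1.943e-04 · 81.39 / 5.658e+09 = 2.795e-12 m³/m.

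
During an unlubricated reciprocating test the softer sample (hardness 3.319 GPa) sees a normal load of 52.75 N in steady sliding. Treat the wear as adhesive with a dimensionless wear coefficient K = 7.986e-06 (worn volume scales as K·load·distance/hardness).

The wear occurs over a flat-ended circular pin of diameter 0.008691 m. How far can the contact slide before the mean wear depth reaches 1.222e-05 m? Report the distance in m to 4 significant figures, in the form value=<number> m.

value=5712 m

The intermediates appear rounded. Every step carries full float precision, and a lone final rounding, at four significant figures.
Convert: Hardness H = 3.319 GPa = 3.319e+09 Pa.
Convert: Contact area A = π·d²/4 = π·(0.008691 m)²/4 = 5.932e-05 m².
Working in SI base units: W = 52.75 N, H = 3.319e+09 Pa, K = 7.986e-06.
Volume at the limit: V_lim = h_lim·A = 1.222e-05 · 5.932e-05 = 7.249e-10 m³.
So the life L = V_lim·H/(K·W) = 7.249e-10 · 3.319e+09 / (7.986e-06 · 52.75) = 5712 m.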